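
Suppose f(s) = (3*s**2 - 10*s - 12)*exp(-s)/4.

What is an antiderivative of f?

Recognize the product-rule pattern: f = u'v + uv' with u = -3*s**2/4 + s + 4, v = exp(-s), so integration by parts undoes it.
Check: d/ds[(-3*s**2 + 4*s + 16)*exp(-s)/4] = (3*s**2 - 10*s - 12)*exp(-s)/4 = f(s).

An antiderivative is F(s) = (-3*s**2 + 4*s + 16)*exp(-s)/4.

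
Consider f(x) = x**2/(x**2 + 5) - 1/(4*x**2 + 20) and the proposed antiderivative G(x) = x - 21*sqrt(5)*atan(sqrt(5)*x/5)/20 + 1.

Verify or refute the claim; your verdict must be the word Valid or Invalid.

d/dx[G] = (4*x**2 - 1)/(4*x**2 + 20)
This equals f(x) exactly, so the claim holds.

Valid - differentiating G returns exactly f.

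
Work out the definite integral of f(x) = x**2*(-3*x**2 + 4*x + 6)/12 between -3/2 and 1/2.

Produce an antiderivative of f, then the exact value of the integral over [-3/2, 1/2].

A candidate is checked by its d/dx: the result must match f(x).
F(x) = x**3*(-3*x**2 + 5*x + 10)/60 is an antiderivative of f.
Check: d/dx[x**3*(-3*x**2 + 5*x + 10)/60] = -x**4/4 + x**3/3 + x**2/2, which equals f(x).
F(1/2) = 47/1920; F(-3/2) = 153/640.
Integral = F(1/2) - F(-3/2) = -103/480.

Antiderivative: F(x) = x**3*(-3*x**2 + 5*x + 10)/60; value = -103/480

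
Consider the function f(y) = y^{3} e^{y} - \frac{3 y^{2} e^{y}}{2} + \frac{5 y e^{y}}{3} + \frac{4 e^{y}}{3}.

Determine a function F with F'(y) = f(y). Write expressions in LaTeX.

f has the shape u'v + uv' for u = y^{3} - \frac{9 y^{2}}{2} + \frac{32 y}{3} - \frac{28}{3} and v = e^{y} — it is the derivative of the product u*v.
Check: d/dy[y^{3} e^{y} - \frac{9 y^{2} e^{y}}{2} + \frac{32 y e^{y}}{3} - \frac{28 e^{y}}{3}] = y^{3} e^{y} - \frac{3 y^{2} e^{y}}{2} + \frac{5 y e^{y}}{3} + \frac{4 e^{y}}{3} = f(y).

An antiderivative is F(y) = y^{3} e^{y} - \frac{9 y^{2} e^{y}}{2} + \frac{32 y e^{y}}{3} - \frac{28 e^{y}}{3}.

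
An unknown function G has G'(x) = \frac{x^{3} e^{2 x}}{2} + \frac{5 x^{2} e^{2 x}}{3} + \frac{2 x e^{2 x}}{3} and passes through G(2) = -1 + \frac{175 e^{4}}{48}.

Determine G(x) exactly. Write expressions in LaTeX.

G'(x) has the shape u'v + uv' for u = \frac{x^{3}}{4} + \frac{11 x^{2}}{24} - \frac{x}{8} + \frac{1}{16} and v = e^{2 x} — it is the derivative of the product u*v.
A general antiderivative is \frac{\left(12 x^{3} + 22 x^{2} - 6 x + 3\right) e^{2 x}}{48} + C.
The condition gives C = -1 + \frac{175 e^{4}}{48} - (\frac{175 e^{4}}{48}) = -1.
So G(x) = \frac{x^{3} e^{2 x}}{4} + \frac{11 x^{2} e^{2 x}}{24} - \frac{x e^{2 x}}{8} + \frac{e^{2 x}}{16} - 1.
Check: d/dx[\frac{x^{3} e^{2 x}}{4} + \frac{11 x^{2} e^{2 x}}{24} - \frac{x e^{2 x}}{8} + \frac{e^{2 x}}{16} - 1] = \frac{x^{3} e^{2 x}}{2} + \frac{5 x^{2} e^{2 x}}{3} + \frac{2 x e^{2 x}}{3} = G'(x).

G(x) = \frac{x^{3} e^{2 x}}{4} + \frac{11 x^{2} e^{2 x}}{24} - \frac{x e^{2 x}}{8} + \frac{e^{2 x}}{16} - 1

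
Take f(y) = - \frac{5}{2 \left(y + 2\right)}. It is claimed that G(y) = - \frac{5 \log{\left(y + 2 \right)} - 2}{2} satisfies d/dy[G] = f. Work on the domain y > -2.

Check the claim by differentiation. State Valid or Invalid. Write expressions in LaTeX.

d/dy[G] = - \frac{5}{2 y + 4}
This equals f(y) exactly, so the claim holds.

Valid - the claim checks out under differentiation.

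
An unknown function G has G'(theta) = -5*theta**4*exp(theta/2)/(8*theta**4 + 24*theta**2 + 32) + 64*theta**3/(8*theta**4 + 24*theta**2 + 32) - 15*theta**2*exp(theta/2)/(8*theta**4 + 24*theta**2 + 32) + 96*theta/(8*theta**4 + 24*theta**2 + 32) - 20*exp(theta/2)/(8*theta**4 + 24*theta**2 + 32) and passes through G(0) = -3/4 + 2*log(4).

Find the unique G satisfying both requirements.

The integrand splits into summands that can be handled one at a time.
A general antiderivative is -5*exp(theta/2)/4 + 2*log(theta**4 + 3*theta**2 + 4) + C.
The condition gives C = -3/4 + 2*log(4) - (-5/4 + 2*log(4)) = 1/2.
So G(theta) = -5*exp(theta/2)/4 + 2*log(theta**4 + 3*theta**2 + 4) + 1/2.
Check: d/dtheta[-5*exp(theta/2)/4 + 2*log(theta**4 + 3*theta**2 + 4) + 1/2] = (-5*theta**4*exp(theta/2) + 64*theta**3 - 15*theta**2*exp(theta/2) + 96*theta - 20*exp(theta/2))/(8*theta**4 + 24*theta**2 + 32), which equals G'(theta).

G(theta) = -5*exp(theta/2)/4 + 2*log(theta**4 + 3*theta**2 + 4) + 1/2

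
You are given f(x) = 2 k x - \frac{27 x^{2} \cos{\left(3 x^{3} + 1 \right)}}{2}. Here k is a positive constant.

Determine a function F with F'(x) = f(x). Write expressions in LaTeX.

An antiderivative is F(x) = k x^{2} - \frac{3 \sin{\left(3 x^{3} + 1 \right)}}{2}.

Integrate term by term and add the pieces.
Check: d/dx[k x^{2} - \frac{3 \sin{\left(3 x^{3} + 1 \right)}}{2}] = 2 k x - \frac{27 x^{2} \cos{\left(3 x^{3} + 1 \right)}}{2} = f(x).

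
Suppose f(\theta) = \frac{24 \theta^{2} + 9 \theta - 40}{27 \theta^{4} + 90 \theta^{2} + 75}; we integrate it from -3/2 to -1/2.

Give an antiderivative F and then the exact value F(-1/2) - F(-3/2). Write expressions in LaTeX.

Antiderivative: F(\theta) = - \frac{16 \theta + 3}{6 \left(3 \theta^{2} + 5\right)}; value = - \frac{496}{3243}

Recognize the product-rule pattern: f = u'v + uv' with u = \frac{1}{\frac{3 \theta^{2}}{2} + \frac{5}{2}}, v = - \frac{4 \theta}{3} - \frac{1}{4}, so integration by parts undoes it.
F(\theta) = - \frac{16 \theta + 3}{6 \left(3 \theta^{2} + 5\right)} is an antiderivative of f.
Check: d/d\theta[- \frac{16 \theta + 3}{6 \left(3 \theta^{2} + 5\right)}] = \frac{24 \theta^{2} + 9 \theta - 40}{27 \theta^{4} + 90 \theta^{2} + 75} = f(\theta).
F(-1/2) = \frac{10}{69}; F(-3/2) = \frac{14}{47}.
Integral = F(-1/2) - F(-3/2) = - \frac{496}{3243}.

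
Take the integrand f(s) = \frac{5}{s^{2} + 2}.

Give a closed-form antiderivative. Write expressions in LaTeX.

Whatever form F(s) takes, F'(s) = f(s) is non-negotiable.
Check: d/ds[\frac{5 \sqrt{2} \operatorname{atan}{\left(\frac{\sqrt{2} s}{2} \right)}}{2}] = \frac{5}{s^{2} + 2} = f(s).

An antiderivative is F(s) = \frac{5 \sqrt{2} \operatorname{atan}{\left(\frac{\sqrt{2} s}{2} \right)}}{2}.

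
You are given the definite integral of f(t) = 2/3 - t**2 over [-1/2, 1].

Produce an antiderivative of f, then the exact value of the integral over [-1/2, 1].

Antiderivative: F(t) = -t*(t**2 - 2)/3; value = 5/8

Check any antiderivative F(t) by computing F'(t) and comparing it with f(t).
F(t) = -t*(t**2 - 2)/3 is an antiderivative of f.
Check: d/dt[-t*(t**2 - 2)/3] = 2/3 - t**2 = f(t).
F(1) = 1/3; F(-1/2) = -7/24.
Integral = F(1) - F(-1/2) = 5/8.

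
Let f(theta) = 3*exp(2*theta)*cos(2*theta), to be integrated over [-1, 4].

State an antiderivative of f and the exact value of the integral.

Antiderivative: F(theta) = 3*exp(2*theta)*sin(2*theta)/4 + 3*exp(2*theta)*cos(2*theta)/4; value = 3*exp(8)*cos(8)/4 - 3*exp(-2)*cos(2)/4 + 3*exp(-2)*sin(2)/4 + 3*exp(8)*sin(8)/4

An antiderivative F(theta) passes only if d/dtheta[F] lands on f(theta) exactly.
F(theta) = 3*exp(2*theta)*sin(2*theta)/4 + 3*exp(2*theta)*cos(2*theta)/4 is an antiderivative of f.
Check: d/dtheta[3*exp(2*theta)*sin(2*theta)/4 + 3*exp(2*theta)*cos(2*theta)/4] = 3*exp(2*theta)*cos(2*theta) = f(theta).
F(4) = 3*exp(8)*cos(8)/4 + 3*exp(8)*sin(8)/4; F(-1) = -3*exp(-2)*sin(2)/4 + 3*exp(-2)*cos(2)/4.
Integral = F(4) - F(-1) = 3*exp(8)*cos(8)/4 - 3*exp(-2)*cos(2)/4 + 3*exp(-2)*sin(2)/4 + 3*exp(8)*sin(8)/4.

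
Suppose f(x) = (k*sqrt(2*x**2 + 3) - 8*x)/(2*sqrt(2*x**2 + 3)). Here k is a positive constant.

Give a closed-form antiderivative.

Since d/dx undoes antidifferentiation here, F'(x) = f(x) is required of F(x).
Check: d/dx[k*x/2 - 2*sqrt(2*x**2 + 3)] = (k*sqrt(2*x**2 + 3) - 8*x)/(2*sqrt(2*x**2 + 3)) = f(x).

An antiderivative is F(x) = k*x/2 - 2*sqrt(2*x**2 + 3).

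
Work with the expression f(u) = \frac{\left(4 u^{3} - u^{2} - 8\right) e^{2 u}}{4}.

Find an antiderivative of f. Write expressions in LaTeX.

An antiderivative is F(u) = \frac{u^{3} e^{2 u}}{2} - \frac{7 u^{2} e^{2 u}}{8} + \frac{7 u e^{2 u}}{8} - \frac{23 e^{2 u}}{16}.

Recognize the product-rule pattern: f = v'r + vr' with v = \frac{u^{3}}{2} - \frac{7 u^{2}}{8} + \frac{7 u}{8} - \frac{23}{16}, r = e^{2 u}, so integration by parts undoes it.
Check: d/du[\frac{u^{3} e^{2 u}}{2} - \frac{7 u^{2} e^{2 u}}{8} + \frac{7 u e^{2 u}}{8} - \frac{23 e^{2 u}}{16}] = u^{3} e^{2 u} - \frac{u^{2} e^{2 u}}{4} - 2 e^{2 u}, which equals f(u).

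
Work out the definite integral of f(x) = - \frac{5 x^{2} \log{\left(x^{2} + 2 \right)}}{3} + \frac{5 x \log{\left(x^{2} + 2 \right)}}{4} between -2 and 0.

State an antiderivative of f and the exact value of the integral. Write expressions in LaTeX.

The integrand splits into summands that can be handled one at a time.
F(x) = - \frac{5 x^{3} \log{\left(x^{2} + 2 \right)}}{9} + \frac{10 x^{3}}{27} + \frac{5 x^{2} \log{\left(x^{2} + 2 \right)}}{8} - \frac{5 x^{2}}{8} - \frac{20 x}{9} + \frac{5 \log{\left(x^{2} + 2 \right)}}{4} + \frac{20 \sqrt{2} \operatorname{atan}{\left(\frac{\sqrt{2} x}{2} \right)}}{9} is an antiderivative of f.
Check: d/dx[- \frac{5 x^{3} \log{\left(x^{2} + 2 \right)}}{9} + \frac{10 x^{3}}{27} + \frac{5 x^{2} \log{\left(x^{2} + 2 \right)}}{8} - \frac{5 x^{2}}{8} - \frac{20 x}{9} + \frac{5 \log{\left(x^{2} + 2 \right)}}{4} + \frac{20 \sqrt{2} \operatorname{atan}{\left(\frac{\sqrt{2} x}{2} \right)}}{9}] = - \frac{5 x^{2} \log{\left(x^{2} + 2 \right)}}{3} + \frac{5 x \log{\left(x^{2} + 2 \right)}}{4} = f(x).
F(0) = \frac{5 \log{\left(2 \right)}}{4}; F(-2) = - \frac{20 \sqrt{2} \operatorname{atan}{\left(\sqrt{2} \right)}}{9} - \frac{55}{54} + \frac{295 \log{\left(6 \right)}}{36}.
Integral = F(0) - F(-2) = - \frac{295 \log{\left(6 \right)}}{36} + \frac{5 \log{\left(2 \right)}}{4} + \frac{55}{54} + \frac{20 \sqrt{2} \operatorname{atan}{\left(\sqrt{2} \right)}}{9}.

Antiderivative: F(x) = - \frac{5 x^{3} \log{\left(x^{2} + 2 \right)}}{9} + \frac{10 x^{3}}{27} + \frac{5 x^{2} \log{\left(x^{2} + 2 \right)}}{8} - \frac{5 x^{2}}{8} - \frac{20 x}{9} + \frac{5 \log{\left(x^{2} + 2 \right)}}{4} + \frac{20 \sqrt{2} \operatorname{atan}{\left(\frac{\sqrt{2} x}{2} \right)}}{9}; value = - \frac{295 \log{\left(6 \right)}}{36} + \frac{5 \log{\left(2 \right)}}{4} + \frac{55}{54} + \frac{20 \sqrt{2} \operatorname{atan}{\left(\sqrt{2} \right)}}{9}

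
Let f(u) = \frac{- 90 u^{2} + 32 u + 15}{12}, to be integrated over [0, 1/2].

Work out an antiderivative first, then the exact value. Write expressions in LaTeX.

Antiderivative: F(u) = - \frac{30 u^{3} - 16 u^{2} - 15 u + 4}{12}; value = \frac{31}{48}

A first test for any F(u): its u-derivative must equal f(u) identically.
F(u) = - \frac{30 u^{3} - 16 u^{2} - 15 u + 4}{12} is an antiderivative of f.
Check: d/du[- \frac{30 u^{3} - 16 u^{2} - 15 u + 4}{12}] = - \frac{15 u^{2}}{2} + \frac{8 u}{3} + \frac{5}{4}, which equals f(u).
F(1/2) = \frac{5}{16}; F(0) = - \frac{1}{3}.
Integral = F(1/2) - F(0) = \frac{31}{48}.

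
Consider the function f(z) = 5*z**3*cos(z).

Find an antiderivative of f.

An antiderivative is F(z) = 5*z**3*sin(z) + 15*z**2*cos(z) - 30*z*sin(z) - 30*cos(z).

Check any antiderivative F(z) by computing F'(z) and comparing it with f(z).
Check: d/dz[5*z**3*sin(z) + 15*z**2*cos(z) - 30*z*sin(z) - 30*cos(z)] = 5*z**3*cos(z) = f(z).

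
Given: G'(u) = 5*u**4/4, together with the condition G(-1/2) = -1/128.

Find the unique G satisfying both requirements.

G(u) = u**5/4

Any candidate G(u) must reproduce the stated G'(u) exactly.
A general antiderivative is u**5/4 + C.
The condition gives C = -1/128 - (-1/128) = 0.
So G(u) = u**5/4.
Check: d/du[u**5/4] = 5*u**4/4 = G'(u).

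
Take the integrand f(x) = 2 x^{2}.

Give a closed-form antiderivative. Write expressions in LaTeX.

For F(x) to be correct the identity F'(x) - f(x) = 0 must hold.
Check: d/dx[\frac{2 x^{3}}{3}] = 2 x^{2} = f(x).

An antiderivative is F(x) = \frac{2 x^{3}}{3}.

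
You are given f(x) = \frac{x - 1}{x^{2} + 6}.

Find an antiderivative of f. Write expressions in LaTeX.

An antiderivative is F(x) = \frac{\log{\left(x^{2} + 6 \right)}}{2} - \frac{\sqrt{6} \operatorname{atan}{\left(\frac{\sqrt{6} x}{6} \right)}}{6}.

A first test for any F(x): its x-derivative must equal f(x) identically.
Check: d/dx[\frac{\log{\left(x^{2} + 6 \right)}}{2} - \frac{\sqrt{6} \operatorname{atan}{\left(\frac{\sqrt{6} x}{6} \right)}}{6}] = \frac{x - 1}{x^{2} + 6} = f(x).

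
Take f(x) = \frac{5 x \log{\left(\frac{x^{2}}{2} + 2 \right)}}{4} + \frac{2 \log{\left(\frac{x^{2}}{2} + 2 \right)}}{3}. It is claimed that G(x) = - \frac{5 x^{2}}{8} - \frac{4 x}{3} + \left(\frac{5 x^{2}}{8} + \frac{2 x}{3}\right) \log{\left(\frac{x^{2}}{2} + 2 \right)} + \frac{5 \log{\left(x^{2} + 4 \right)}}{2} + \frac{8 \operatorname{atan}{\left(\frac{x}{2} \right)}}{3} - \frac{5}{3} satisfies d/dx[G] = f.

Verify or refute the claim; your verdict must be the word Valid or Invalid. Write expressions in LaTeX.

Valid: G'(x) = f(x).

d/dx[G] = \frac{5 x \log{\left(\frac{x^{2}}{2} + 2 \right)}}{4} + \frac{2 \log{\left(\frac{x^{2}}{2} + 2 \right)}}{3}
This equals f(x) exactly, so the claim holds.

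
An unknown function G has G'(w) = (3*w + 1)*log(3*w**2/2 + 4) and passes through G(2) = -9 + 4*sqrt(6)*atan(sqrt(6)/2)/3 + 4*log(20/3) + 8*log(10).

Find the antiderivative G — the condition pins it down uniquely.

G(w) = (9*w**2*log(3*w**2/2 + 4) - 9*w**2 + 6*w*log(3*w**2/2 + 4) - 12*w + 24*log(w**2 + 8/3) + 8*sqrt(6)*atan(sqrt(6)*w/4) + 6)/6

A first test for any G(w): its w-derivative must equal the given G'(w).
A general antiderivative is -3*w**2/2 - 2*w + (3*w**2/2 + w)*log(3*w**2/2 + 4) + 4*log(w**2 + 8/3) + 4*sqrt(6)*atan(sqrt(6)*w/4)/3 + C.
The condition gives C = -9 + 4*sqrt(6)*atan(sqrt(6)/2)/3 + 4*log(20/3) + 8*log(10) - (-10 + 4*sqrt(6)*atan(sqrt(6)/2)/3 + 4*log(20/3) + 8*log(10)) = 1.
So G(w) = (9*w**2*log(3*w**2/2 + 4) - 9*w**2 + 6*w*log(3*w**2/2 + 4) - 12*w + 24*log(w**2 + 8/3) + 8*sqrt(6)*atan(sqrt(6)*w/4) + 6)/6.
Check: d/dw[(9*w**2*log(3*w**2/2 + 4) - 9*w**2 + 6*w*log(3*w**2/2 + 4) - 12*w + 24*log(w**2 + 8/3) + 8*sqrt(6)*atan(sqrt(6)*w/4) + 6)/6] = 3*w*log(3*w**2/2 + 4) + log(3*w**2/2 + 4), which equals G'(w).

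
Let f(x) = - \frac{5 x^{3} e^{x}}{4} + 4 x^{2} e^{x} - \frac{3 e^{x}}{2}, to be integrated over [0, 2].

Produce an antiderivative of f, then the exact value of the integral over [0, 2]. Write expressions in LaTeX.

Antiderivative: F(x) = \frac{\left(- 5 x^{3} + 31 x^{2} - 62 x + 56\right) e^{x}}{4}; value = -14 + 4 e^{2}

f has the shape u'v + uv' for u = - \frac{5 x^{3}}{4} + \frac{31 x^{2}}{4} - \frac{31 x}{2} + 14 and v = e^{x} — it is the derivative of the product u*v.
F(x) = \frac{\left(- 5 x^{3} + 31 x^{2} - 62 x + 56\right) e^{x}}{4} is an antiderivative of f.
Check: d/dx[\frac{\left(- 5 x^{3} + 31 x^{2} - 62 x + 56\right) e^{x}}{4}] = - \frac{5 x^{3} e^{x}}{4} + 4 x^{2} e^{x} - \frac{3 e^{x}}{2} = f(x).
F(2) = 4 e^{2}; F(0) = 14.
Integral = F(2) - F(0) = -14 + 4 e^{2}.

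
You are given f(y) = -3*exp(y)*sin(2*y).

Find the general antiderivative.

A candidate is checked by its d/dy: the result must match f(y).
Check: d/dy[3*(-sin(2*y) + 2*cos(2*y))*exp(y)/5] = -3*exp(y)*sin(2*y) = f(y).

F(y) = 3*(-sin(2*y) + 2*cos(2*y))*exp(y)/5 + C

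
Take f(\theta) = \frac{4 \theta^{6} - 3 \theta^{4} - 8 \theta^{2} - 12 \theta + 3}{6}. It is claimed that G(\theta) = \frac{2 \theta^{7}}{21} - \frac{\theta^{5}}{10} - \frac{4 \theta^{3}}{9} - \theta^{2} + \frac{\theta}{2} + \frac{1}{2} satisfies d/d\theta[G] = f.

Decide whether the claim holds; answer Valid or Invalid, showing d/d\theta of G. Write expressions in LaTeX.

Valid - differentiating G returns exactly f.

d/d\theta[G] = \frac{2 \theta^{6}}{3} - \frac{\theta^{4}}{2} - \frac{4 \theta^{2}}{3} - 2 \theta + \frac{1}{2}
This equals f(\theta) exactly, so the claim holds.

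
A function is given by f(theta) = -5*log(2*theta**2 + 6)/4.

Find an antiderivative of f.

Check any antiderivative F(theta) by computing F'(theta) and comparing it with f(theta).
Check: d/dtheta[-5*(theta*log(2*theta**2 + 6) - 2*theta + 2*sqrt(3)*atan(sqrt(3)*theta/3))/4] = -5*log(theta**2 + 3)/4 - 5*log(2)/4, which equals f(theta).

An antiderivative is F(theta) = -5*(theta*log(2*theta**2 + 6) - 2*theta + 2*sqrt(3)*atan(sqrt(3)*theta/3))/4.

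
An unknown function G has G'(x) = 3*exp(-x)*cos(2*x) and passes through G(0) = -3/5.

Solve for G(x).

Whatever form G(x) takes, its d/dx must return the stated G'(x).
A general antiderivative is 6*exp(-x)*sin(2*x)/5 - 3*exp(-x)*cos(2*x)/5 + C.
The condition gives C = -3/5 - (-3/5) = 0.
So G(x) = 6*exp(-x)*sin(2*x)/5 - 3*exp(-x)*cos(2*x)/5.
Check: d/dx[6*exp(-x)*sin(2*x)/5 - 3*exp(-x)*cos(2*x)/5] = 3*exp(-x)*cos(2*x) = G'(x).

G(x) = 6*exp(-x)*sin(2*x)/5 - 3*exp(-x)*cos(2*x)/5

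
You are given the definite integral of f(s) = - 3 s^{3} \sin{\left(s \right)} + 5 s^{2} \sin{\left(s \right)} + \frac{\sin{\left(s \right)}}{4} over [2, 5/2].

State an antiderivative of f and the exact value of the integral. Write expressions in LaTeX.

Integrate term by term and add the pieces.
F(s) = 3 s^{3} \cos{\left(s \right)} - 9 s^{2} \sin{\left(s \right)} - 5 s^{2} \cos{\left(s \right)} + 10 s \sin{\left(s \right)} - 18 s \cos{\left(s \right)} + 18 \sin{\left(s \right)} + \frac{39 \cos{\left(s \right)}}{4} is an antiderivative of f.
Check: d/ds[3 s^{3} \cos{\left(s \right)} - 9 s^{2} \sin{\left(s \right)} - 5 s^{2} \cos{\left(s \right)} + 10 s \sin{\left(s \right)} - 18 s \cos{\left(s \right)} + 18 \sin{\left(s \right)} + \frac{39 \cos{\left(s \right)}}{4}] = - 3 s^{3} \sin{\left(s \right)} + 5 s^{2} \sin{\left(s \right)} + \frac{\sin{\left(s \right)}}{4} = f(s).
F(5/2) = - \frac{53 \sin{\left(\frac{5}{2} \right)}}{4} - \frac{157 \cos{\left(\frac{5}{2} \right)}}{8}; F(2) = 2 \sin{\left(2 \right)} - \frac{89 \cos{\left(2 \right)}}{4}.
Integral = F(5/2) - F(2) = \frac{89 \cos{\left(2 \right)}}{4} - \frac{53 \sin{\left(\frac{5}{2} \right)}}{4} - 2 \sin{\left(2 \right)} - \frac{157 \cos{\left(\frac{5}{2} \right)}}{8}.

Antiderivative: F(s) = 3 s^{3} \cos{\left(s \right)} - 9 s^{2} \sin{\left(s \right)} - 5 s^{2} \cos{\left(s \right)} + 10 s \sin{\left(s \right)} - 18 s \cos{\left(s \right)} + 18 \sin{\left(s \right)} + \frac{39 \cos{\left(s \right)}}{4}; value = \frac{89 \cos{\left(2 \right)}}{4} - \frac{53 \sin{\left(\frac{5}{2} \right)}}{4} - 2 \sin{\left(2 \right)} - \frac{157 \cos{\left(\frac{5}{2} \right)}}{8}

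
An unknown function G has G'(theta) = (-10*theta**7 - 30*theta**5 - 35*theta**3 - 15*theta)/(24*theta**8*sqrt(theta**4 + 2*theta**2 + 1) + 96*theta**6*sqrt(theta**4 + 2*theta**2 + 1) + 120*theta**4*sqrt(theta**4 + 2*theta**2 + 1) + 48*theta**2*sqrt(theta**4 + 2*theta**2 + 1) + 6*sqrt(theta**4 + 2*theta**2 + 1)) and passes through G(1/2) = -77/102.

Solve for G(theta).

G(theta) = 5*sqrt(theta**4 + 2*theta**2 + 1)/(24*theta**4 + 48*theta**2 + 12) - 1

G'(theta) has the shape u'v + uv' for u = 5*sqrt(theta**4 + 2*theta**2 + 1)/12 and v = 1/(2*theta**4 + 4*theta**2 + 1) — it is the derivative of the product u*v.
A general antiderivative is 5*sqrt(theta**4 + 2*theta**2 + 1)/(12*(2*theta**4 + 4*theta**2 + 1)) + C.
The condition gives C = -77/102 - (25/102) = -1.
So G(theta) = 5*sqrt(theta**4 + 2*theta**2 + 1)/(24*theta**4 + 48*theta**2 + 12) - 1.
Check: d/dtheta[5*sqrt(theta**4 + 2*theta**2 + 1)/(24*theta**4 + 48*theta**2 + 12) - 1] = (-10*theta**7 - 30*theta**5 - 35*theta**3 - 15*theta)/(24*theta**8*sqrt(theta**4 + 2*theta**2 + 1) + 96*theta**6*sqrt(theta**4 + 2*theta**2 + 1) + 120*theta**4*sqrt(theta**4 + 2*theta**2 + 1) + 48*theta**2*sqrt(theta**4 + 2*theta**2 + 1) + 6*sqrt(theta**4 + 2*theta**2 + 1)) = G'(theta).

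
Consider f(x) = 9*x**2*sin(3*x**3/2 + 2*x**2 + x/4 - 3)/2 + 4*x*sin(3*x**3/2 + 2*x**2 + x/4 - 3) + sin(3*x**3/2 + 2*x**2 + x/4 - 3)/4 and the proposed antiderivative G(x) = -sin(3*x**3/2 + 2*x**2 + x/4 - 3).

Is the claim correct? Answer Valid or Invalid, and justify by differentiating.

d/dx[G] = -9*x**2*cos(3*x**3/2 + 2*x**2 + x/4 - 3)/2 - 4*x*cos(3*x**3/2 + 2*x**2 + x/4 - 3) - cos(3*x**3/2 + 2*x**2 + x/4 - 3)/4
d/dx[G] - f(x) = -9*x**2*sin(3*x**3/2 + 2*x**2 + x/4 - 3)/2 - 9*x**2*cos(3*x**3/2 + 2*x**2 + x/4 - 3)/2 - 4*x*sin(3*x**3/2 + 2*x**2 + x/4 - 3) - 4*x*cos(3*x**3/2 + 2*x**2 + x/4 - 3) - sin(3*x**3/2 + 2*x**2 + x/4 - 3)/4 - cos(3*x**3/2 + 2*x**2 + x/4 - 3)/4 != 0.

Invalid: d/dx[G] - f = -9*x**2*sin(3*x**3/2 + 2*x**2 + x/4 - 3)/2 - 9*x**2*cos(3*x**3/2 + 2*x**2 + x/4 - 3)/2 - 4*x*sin(3*x**3/2 + 2*x**2 + x/4 - 3) - 4*x*cos(3*x**3/2 + 2*x**2 + x/4 - 3) - sin(3*x**3/2 + 2*x**2 + x/4 - 3)/4 - cos(3*x**3/2 + 2*x**2 + x/4 - 3)/4, which is not 0.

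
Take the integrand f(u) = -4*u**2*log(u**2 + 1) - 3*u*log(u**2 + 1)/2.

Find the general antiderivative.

F(u) = (32*u**3 + 3*u**2*(-16*u - 9)*log(u**2 + 1) + 27*u**2 - 96*u - 27*log(u**2 + 1) + 96*atan(u))/36 + C

Integrate term by term and add the pieces.
Check: d/du[(32*u**3 + 3*u**2*(-16*u - 9)*log(u**2 + 1) + 27*u**2 - 96*u - 27*log(u**2 + 1) + 96*atan(u))/36] = -4*u**2*log(u**2 + 1) - 3*u*log(u**2 + 1)/2 = f(u).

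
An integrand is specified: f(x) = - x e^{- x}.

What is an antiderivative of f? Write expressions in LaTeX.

An antiderivative is F(x) = x e^{- x} + e^{- x}.

Recognize the product-rule pattern: f = u'v + uv' with u = x + 1, v = e^{- x}, so integration by parts undoes it.
Check: d/dx[x e^{- x} + e^{- x}] = - x e^{- x} = f(x).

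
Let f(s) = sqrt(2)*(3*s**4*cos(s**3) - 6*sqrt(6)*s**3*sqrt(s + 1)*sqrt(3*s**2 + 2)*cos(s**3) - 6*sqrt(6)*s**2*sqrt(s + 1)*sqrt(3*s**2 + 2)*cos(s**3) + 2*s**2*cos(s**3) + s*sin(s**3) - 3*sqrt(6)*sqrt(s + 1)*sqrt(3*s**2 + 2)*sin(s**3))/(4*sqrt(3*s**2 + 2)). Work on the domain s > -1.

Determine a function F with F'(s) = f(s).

Recognize the product-rule pattern: f = u'v + uv' with u = -(3*s + 3)**(3/2)/3 + sqrt(3*s**2/2 + 1)/6, v = sin(s**3), so integration by parts undoes it.
Check: d/ds[-2*((3*s + 3)**(3/2)/2 - sqrt(3*s**2/2 + 1)/4)*sin(s**3)/3] = sqrt(2)*(3*s**4*cos(s**3) - 6*sqrt(6)*s**3*sqrt(s + 1)*sqrt(3*s**2 + 2)*cos(s**3) - 6*sqrt(6)*s**2*sqrt(s + 1)*sqrt(3*s**2 + 2)*cos(s**3) + 2*s**2*cos(s**3) + s*sin(s**3) - 3*sqrt(6)*sqrt(s + 1)*sqrt(3*s**2 + 2)*sin(s**3))/(4*sqrt(3*s**2 + 2)) = f(s).

An antiderivative is F(s) = -2*((3*s + 3)**(3/2)/2 - sqrt(3*s**2/2 + 1)/4)*sin(s**3)/3.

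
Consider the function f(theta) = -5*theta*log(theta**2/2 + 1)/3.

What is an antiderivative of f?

Check any antiderivative F(theta) by computing F'(theta) and comparing it with f(theta).
Check: d/dtheta[5*(-theta**2*log(theta**2/2 + 1) + theta**2 - 2*log(theta**2 + 2))/6] = -5*theta*log(theta**2/2 + 1)/3 = f(theta).

An antiderivative is F(theta) = 5*(-theta**2*log(theta**2/2 + 1) + theta**2 - 2*log(theta**2 + 2))/6.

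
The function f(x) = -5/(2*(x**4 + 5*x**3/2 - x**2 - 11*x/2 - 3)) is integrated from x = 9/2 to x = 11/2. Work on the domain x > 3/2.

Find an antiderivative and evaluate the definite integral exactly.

Antiderivative: F(x) = -4*log(x - 3/2)/35 - 3*log(x + 1)/5 + 5*log(x + 2)/7 - 5/(5*x + 5); value = -46*log(13/2)/35 - 4*log(4)/35 + 4/143 + 4*log(3)/35 + 3*log(11/2)/5 + 5*log(15/2)/7

Factor the denominator ((x + 1)**2*(x + 2)*(2*x - 3)) and decompose: f = -8/(35*(2*x - 3)) + 5/(7*(x + 2)) - 3/(5*(x + 1)) + (x + 1)**(-2); each piece integrates to a log, atan, or power term.
F(x) = -4*log(x - 3/2)/35 - 3*log(x + 1)/5 + 5*log(x + 2)/7 - 5/(5*x + 5) is an antiderivative of f.
Check: d/dx[-4*log(x - 3/2)/35 - 3*log(x + 1)/5 + 5*log(x + 2)/7 - 5/(5*x + 5)] = -5/(2*x**4 + 5*x**3 - 2*x**2 - 11*x - 6), which equals f(x).
F(11/2) = -3*log(13/2)/5 - 4*log(4)/35 - 2/13 + 5*log(15/2)/7; F(9/2) = -3*log(11/2)/5 - 2/11 - 4*log(3)/35 + 5*log(13/2)/7.
Integral = F(11/2) - F(9/2) = -46*log(13/2)/35 - 4*log(4)/35 + 4/143 + 4*log(3)/35 + 3*log(11/2)/5 + 5*log(15/2)/7.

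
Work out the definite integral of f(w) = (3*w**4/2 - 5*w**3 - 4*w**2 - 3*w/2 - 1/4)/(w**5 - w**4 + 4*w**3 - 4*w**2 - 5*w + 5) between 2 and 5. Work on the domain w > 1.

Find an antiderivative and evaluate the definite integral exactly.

Antiderivative: F(w) = (-1295*(w - 1)*log(w - 1) + 225*(w - 1)*log(w + 1) + 1615*(w - 1)*log(w**2 + 5) - 482*sqrt(5)*(w - 1)*atan(sqrt(5)*w/5) + 1110)/(1440*(w - 1)); value = -323*log(9)/288 - 259*log(4)/288 - 241*sqrt(5)*atan(sqrt(5))/720 - 37/64 - 5*log(3)/32 + 5*log(6)/32 + 241*sqrt(5)*atan(2*sqrt(5)/5)/720 + 323*log(30)/288

Factor the denominator (4*(w - 1)**2*(w + 1)*(w**2 + 5)) and decompose: f = (323*w - 241)/(144*(w**2 + 5)) + 5/(32*(w + 1)) - 259/(288*(w - 1)) - 37/(48*(w - 1)**2); each piece integrates to a log, atan, or power term.
F(w) = (-1295*(w - 1)*log(w - 1) + 225*(w - 1)*log(w + 1) + 1615*(w - 1)*log(w**2 + 5) - 482*sqrt(5)*(w - 1)*atan(sqrt(5)*w/5) + 1110)/(1440*(w - 1)) is an antiderivative of f.
Check: d/dw[(-1295*(w - 1)*log(w - 1) + 225*(w - 1)*log(w + 1) + 1615*(w - 1)*log(w**2 + 5) - 482*sqrt(5)*(w - 1)*atan(sqrt(5)*w/5) + 1110)/(1440*(w - 1))] = (6*w**4 - 20*w**3 - 16*w**2 - 6*w - 1)/(4*w**5 - 4*w**4 + 16*w**3 - 16*w**2 - 20*w + 20), which equals f(w).
F(5) = -259*log(4)/288 - 241*sqrt(5)*atan(sqrt(5))/720 + 37/192 + 5*log(6)/32 + 323*log(30)/288; F(2) = -241*sqrt(5)*atan(2*sqrt(5)/5)/720 + 5*log(3)/32 + 37/48 + 323*log(9)/288.
Integral = F(5) - F(2) = -323*log(9)/288 - 259*log(4)/288 - 241*sqrt(5)*atan(sqrt(5))/720 - 37/64 - 5*log(3)/32 + 5*log(6)/32 + 241*sqrt(5)*atan(2*sqrt(5)/5)/720 + 323*log(30)/288.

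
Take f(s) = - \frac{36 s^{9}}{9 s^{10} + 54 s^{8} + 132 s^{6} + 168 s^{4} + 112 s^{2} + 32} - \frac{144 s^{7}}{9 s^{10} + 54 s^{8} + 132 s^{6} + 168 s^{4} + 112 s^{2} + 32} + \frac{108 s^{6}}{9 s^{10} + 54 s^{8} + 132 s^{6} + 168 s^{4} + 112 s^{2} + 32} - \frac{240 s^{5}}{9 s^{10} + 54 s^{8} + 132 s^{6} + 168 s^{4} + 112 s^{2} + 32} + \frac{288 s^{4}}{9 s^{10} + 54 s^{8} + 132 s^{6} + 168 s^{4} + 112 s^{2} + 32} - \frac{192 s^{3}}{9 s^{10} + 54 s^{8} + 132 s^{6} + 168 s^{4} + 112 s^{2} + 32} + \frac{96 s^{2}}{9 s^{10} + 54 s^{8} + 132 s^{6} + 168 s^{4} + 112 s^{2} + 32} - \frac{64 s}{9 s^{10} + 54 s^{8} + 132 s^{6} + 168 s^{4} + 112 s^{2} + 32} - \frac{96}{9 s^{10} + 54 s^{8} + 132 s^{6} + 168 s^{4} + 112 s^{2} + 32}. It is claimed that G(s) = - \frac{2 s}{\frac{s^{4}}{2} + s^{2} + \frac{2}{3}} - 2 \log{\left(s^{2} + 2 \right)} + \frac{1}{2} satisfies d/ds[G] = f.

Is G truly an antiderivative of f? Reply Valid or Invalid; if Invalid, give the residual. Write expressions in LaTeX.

Valid - differentiating G returns exactly f.

d/ds[G] = \frac{- 36 s^{9} - 144 s^{7} + 108 s^{6} - 240 s^{5} + 288 s^{4} - 192 s^{3} + 96 s^{2} - 64 s - 96}{9 s^{10} + 54 s^{8} + 132 s^{6} + 168 s^{4} + 112 s^{2} + 32}
This equals f(s) exactly, so the claim holds.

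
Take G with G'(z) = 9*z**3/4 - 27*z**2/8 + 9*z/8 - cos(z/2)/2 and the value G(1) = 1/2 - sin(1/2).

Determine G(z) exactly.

The integrand splits into summands that can be handled one at a time.
A general antiderivative is (3*z**2/4 - 3*z/4)**2 - sin(z/2) + C.
The condition gives C = 1/2 - sin(1/2) - (-sin(1/2)) = 1/2.
So G(z) = 9*z**4/16 - 9*z**3/8 + 9*z**2/16 - sin(z/2) + 1/2.
Check: d/dz[9*z**4/16 - 9*z**3/8 + 9*z**2/16 - sin(z/2) + 1/2] = 9*z**3/4 - 27*z**2/8 + 9*z/8 - cos(z/2)/2 = G'(z).

G(z) = 9*z**4/16 - 9*z**3/8 + 9*z**2/16 - sin(z/2) + 1/2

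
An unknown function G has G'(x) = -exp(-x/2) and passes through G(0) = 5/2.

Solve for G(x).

G(x) = (exp(x/2) + 4)*exp(-x/2)/2

The proposed G(x) is checked by its d/dx: the result must match the given G'(x).
A general antiderivative is 2*exp(-x/2) + C.
The condition gives C = 5/2 - (2) = 1/2.
So G(x) = (exp(x/2) + 4)*exp(-x/2)/2.
Check: d/dx[(exp(x/2) + 4)*exp(-x/2)/2] = -exp(-x/2) = G'(x).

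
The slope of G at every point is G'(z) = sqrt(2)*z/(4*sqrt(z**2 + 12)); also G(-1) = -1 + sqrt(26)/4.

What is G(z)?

G'(z) matches the chain-rule pattern g'(h)*h' with inner function h(z) = z**2/2 + 6; substituting u = h(z) collapses the integral.
A general antiderivative is sqrt(z**2/2 + 6)/2 + C.
The condition gives C = -1 + sqrt(26)/4 - (sqrt(26)/4) = -1.
So G(z) = sqrt(z**2/2 + 6)/2 - 1.
Check: d/dz[sqrt(z**2/2 + 6)/2 - 1] = sqrt(2)*z/(4*sqrt(z**2 + 12)) = G'(z).

G(z) = sqrt(z**2/2 + 6)/2 - 1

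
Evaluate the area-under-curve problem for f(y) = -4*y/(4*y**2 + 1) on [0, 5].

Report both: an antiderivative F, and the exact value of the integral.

Antiderivative: F(y) = -log(2*y**2 + 1/2)/2; value = -log(101/2)/2 - log(2)/2

f matches the chain-rule pattern g'(h)*h' with inner function h(y) = 2*y**2 + 1/2; substituting u = h(y) collapses the integral.
F(y) = -log(2*y**2 + 1/2)/2 is an antiderivative of f.
Check: d/dy[-log(2*y**2 + 1/2)/2] = -4*y/(4*y**2 + 1) = f(y).
F(5) = -log(101/2)/2; F(0) = log(2)/2.
Integral = F(5) - F(0) = -log(101/2)/2 - log(2)/2.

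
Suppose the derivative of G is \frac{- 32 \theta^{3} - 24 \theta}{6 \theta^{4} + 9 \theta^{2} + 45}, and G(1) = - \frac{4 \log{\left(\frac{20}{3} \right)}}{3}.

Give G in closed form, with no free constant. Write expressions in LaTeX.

G(\theta) = - \frac{4 \log{\left(\frac{2 \theta^{4}}{3} + \theta^{2} + 5 \right)}}{3}

The substitution u = \frac{2 \theta^{4}}{3} + \theta^{2} + 5 works: G'(\theta) is exactly (dG/du)*(du/d\theta) for that inner function.
A general antiderivative is - \frac{4 \log{\left(\frac{2 \theta^{4}}{3} + \theta^{2} + 5 \right)}}{3} + C.
The condition gives C = - \frac{4 \log{\left(\frac{20}{3} \right)}}{3} - (- \frac{4 \log{\left(\frac{20}{3} \right)}}{3}) = 0.
So G(\theta) = - \frac{4 \log{\left(\frac{2 \theta^{4}}{3} + \theta^{2} + 5 \right)}}{3}.
Check: d/d\theta[- \frac{4 \log{\left(\frac{2 \theta^{4}}{3} + \theta^{2} + 5 \right)}}{3}] = \frac{- 32 \theta^{3} - 24 \theta}{6 \theta^{4} + 9 \theta^{2} + 45} = G'(\theta).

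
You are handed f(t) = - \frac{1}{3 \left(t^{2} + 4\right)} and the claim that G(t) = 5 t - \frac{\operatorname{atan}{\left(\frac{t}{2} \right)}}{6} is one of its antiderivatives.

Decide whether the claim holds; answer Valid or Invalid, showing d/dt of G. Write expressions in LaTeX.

Invalid: d/dt[G] - f = 5, which is not 0.

d/dt[G] = \frac{15 t^{2} + 59}{3 t^{2} + 12}
d/dt[G] - f(t) = 5 != 0.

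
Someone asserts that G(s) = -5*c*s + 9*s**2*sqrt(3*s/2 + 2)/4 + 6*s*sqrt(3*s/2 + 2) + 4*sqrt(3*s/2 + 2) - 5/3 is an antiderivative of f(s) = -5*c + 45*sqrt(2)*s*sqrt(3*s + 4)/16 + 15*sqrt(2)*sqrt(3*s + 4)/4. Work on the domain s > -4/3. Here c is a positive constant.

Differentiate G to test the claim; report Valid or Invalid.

Valid. The derivative of G reproduces f.

d/ds[G] = sqrt(2)*(-40*sqrt(2)*c*sqrt(3*s + 4) + 135*s**2 + 360*s + 240)/(16*sqrt(3*s + 4))
This equals f(s) exactly, so the claim holds.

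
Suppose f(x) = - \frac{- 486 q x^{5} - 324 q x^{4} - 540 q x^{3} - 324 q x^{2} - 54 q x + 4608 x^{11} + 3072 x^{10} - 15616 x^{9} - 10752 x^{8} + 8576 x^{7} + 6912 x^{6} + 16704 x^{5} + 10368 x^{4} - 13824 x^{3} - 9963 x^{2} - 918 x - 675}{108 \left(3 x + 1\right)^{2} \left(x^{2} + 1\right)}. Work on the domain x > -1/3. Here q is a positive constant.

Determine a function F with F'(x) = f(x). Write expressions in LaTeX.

An antiderivative is F(x) = - \frac{- 81 q x^{3} - 27 q x^{2} + 192 x^{9} + 64 x^{8} - 1152 x^{7} - 384 x^{6} + 2592 x^{5} + 864 x^{4} - 2592 x^{3} - 864 x^{2} + 405 x \operatorname{atan}{\left(x \right)} + 972 x + 135 \operatorname{atan}{\left(x \right)} + 594}{108 \left(3 x + 1\right)}.

A first test for any F(x): its x-derivative must equal f(x) identically.
Check: d/dx[- \frac{- 81 q x^{3} - 27 q x^{2} + 192 x^{9} + 64 x^{8} - 1152 x^{7} - 384 x^{6} + 2592 x^{5} + 864 x^{4} - 2592 x^{3} - 864 x^{2} + 405 x \operatorname{atan}{\left(x \right)} + 972 x + 135 \operatorname{atan}{\left(x \right)} + 594}{108 \left(3 x + 1\right)}] = \frac{486 q x^{5} + 324 q x^{4} + 540 q x^{3} + 324 q x^{2} + 54 q x - 4608 x^{11} - 3072 x^{10} + 15616 x^{9} + 10752 x^{8} - 8576 x^{7} - 6912 x^{6} - 16704 x^{5} - 10368 x^{4} + 13824 x^{3} + 9963 x^{2} + 918 x + 675}{972 x^{4} + 648 x^{3} + 1080 x^{2} + 648 x + 108}, which equals f(x).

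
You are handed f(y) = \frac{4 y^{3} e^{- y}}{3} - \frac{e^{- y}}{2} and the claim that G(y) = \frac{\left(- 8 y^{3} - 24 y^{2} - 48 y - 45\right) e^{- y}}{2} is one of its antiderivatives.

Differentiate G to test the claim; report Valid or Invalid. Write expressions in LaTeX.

d/dy[G] = \frac{\left(8 y^{3} - 3\right) e^{- y}}{2}
d/dy[G] - f(y) = \frac{\left(8 y^{3} - 3\right) e^{- y}}{3} != 0.

Invalid: d/dy[G] - f = \frac{\left(8 y^{3} - 3\right) e^{- y}}{3}, which is not 0.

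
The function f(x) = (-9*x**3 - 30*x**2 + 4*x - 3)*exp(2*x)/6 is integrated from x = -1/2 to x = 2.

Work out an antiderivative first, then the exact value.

f has the shape u'v + uv' for u = -3*x**3/4 - 11*x**2/8 + 41*x/24 - 53/48 and v = exp(2*x) — it is the derivative of the product u*v.
F(x) = (-36*x**3 - 66*x**2 + 82*x - 53)*exp(2*x)/48 is an antiderivative of f.
Check: d/dx[(-36*x**3 - 66*x**2 + 82*x - 53)*exp(2*x)/48] = -3*x**3*exp(2*x)/2 - 5*x**2*exp(2*x) + 2*x*exp(2*x)/3 - exp(2*x)/2, which equals f(x).
F(2) = -147*exp(4)/16; F(-1/2) = -53*exp(-1)/24.
Integral = F(2) - F(-1/2) = -147*exp(4)/16 + 53*exp(-1)/24.

Antiderivative: F(x) = (-36*x**3 - 66*x**2 + 82*x - 53)*exp(2*x)/48; value = -147*exp(4)/16 + 53*exp(-1)/24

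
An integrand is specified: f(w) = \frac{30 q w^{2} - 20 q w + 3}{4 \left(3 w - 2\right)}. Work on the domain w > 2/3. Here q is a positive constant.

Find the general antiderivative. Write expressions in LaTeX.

Any candidate F(w) must reproduce f(w) exactly when differentiated.
Check: d/dw[\frac{5 q w^{2}}{4} + \frac{\log{\left(\frac{3 w}{2} - 1 \right)}}{4}] = \frac{30 q w^{2} - 20 q w + 3}{12 w - 8}, which equals f(w).

F(w) = \frac{5 q w^{2}}{4} + \frac{\log{\left(\frac{3 w}{2} - 1 \right)}}{4} + C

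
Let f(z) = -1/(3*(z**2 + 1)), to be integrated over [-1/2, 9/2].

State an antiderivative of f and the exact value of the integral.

Any candidate F(z) must reproduce f(z) exactly when differentiated.
F(z) = -atan(z)/3 is an antiderivative of f.
Check: d/dz[-atan(z)/3] = -1/(3*z**2 + 3), which equals f(z).
F(9/2) = -atan(9/2)/3; F(-1/2) = atan(1/2)/3.
Integral = F(9/2) - F(-1/2) = -atan(9/2)/3 - atan(1/2)/3.

Antiderivative: F(z) = -atan(z)/3; value = -atan(9/2)/3 - atan(1/2)/3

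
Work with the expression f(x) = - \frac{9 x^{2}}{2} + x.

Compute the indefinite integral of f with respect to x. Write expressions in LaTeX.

The integrand splits into summands that can be handled one at a time.
Check: d/dx[\frac{x^{2} \left(1 - 3 x\right)}{2}] = - \frac{9 x^{2}}{2} + x = f(x).

F(x) = \frac{x^{2} \left(1 - 3 x\right)}{2} + C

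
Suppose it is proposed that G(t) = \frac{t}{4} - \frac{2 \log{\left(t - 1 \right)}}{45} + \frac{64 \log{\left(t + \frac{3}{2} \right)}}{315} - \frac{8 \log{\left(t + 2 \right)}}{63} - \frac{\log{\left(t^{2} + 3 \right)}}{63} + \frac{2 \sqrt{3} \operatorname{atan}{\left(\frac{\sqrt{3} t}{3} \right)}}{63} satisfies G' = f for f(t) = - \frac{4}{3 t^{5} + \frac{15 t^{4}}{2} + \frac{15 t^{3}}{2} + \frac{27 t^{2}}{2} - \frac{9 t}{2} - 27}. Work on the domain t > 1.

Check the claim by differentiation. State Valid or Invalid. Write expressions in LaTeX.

d/dt[G] = \frac{6 t^{5} + 15 t^{4} + 15 t^{3} + 27 t^{2} - 9 t - 86}{24 t^{5} + 60 t^{4} + 60 t^{3} + 108 t^{2} - 36 t - 216}
d/dt[G] - f(t) = \frac{1}{4} != 0.

Invalid: d/dt[G] - f = \frac{1}{4}, which is not 0.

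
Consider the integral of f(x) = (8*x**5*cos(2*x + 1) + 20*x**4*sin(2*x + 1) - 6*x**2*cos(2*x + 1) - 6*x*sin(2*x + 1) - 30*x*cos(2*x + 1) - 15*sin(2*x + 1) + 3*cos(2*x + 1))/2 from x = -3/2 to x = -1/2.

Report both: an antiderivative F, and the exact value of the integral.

Recognize the product-rule pattern: f = u'v + uv' with u = 2*x**5 - 3*x**2/2 - 15*x/2 + 3/4, v = sin(2*x + 1), so integration by parts undoes it.
F(x) = 2*x**5*sin(2*x + 1) - 3*x**2*sin(2*x + 1)/2 - 15*x*sin(2*x + 1)/2 + 3*sin(2*x + 1)/4 is an antiderivative of f.
Check: d/dx[2*x**5*sin(2*x + 1) - 3*x**2*sin(2*x + 1)/2 - 15*x*sin(2*x + 1)/2 + 3*sin(2*x + 1)/4] = 4*x**5*cos(2*x + 1) + 10*x**4*sin(2*x + 1) - 3*x**2*cos(2*x + 1) - 3*x*sin(2*x + 1) - 15*x*cos(2*x + 1) - 15*sin(2*x + 1)/2 + 3*cos(2*x + 1)/2, which equals f(x).
F(-1/2) = 0; F(-3/2) = 105*sin(2)/16.
Integral = F(-1/2) - F(-3/2) = -105*sin(2)/16.

Antiderivative: F(x) = 2*x**5*sin(2*x + 1) - 3*x**2*sin(2*x + 1)/2 - 15*x*sin(2*x + 1)/2 + 3*sin(2*x + 1)/4; value = -105*sin(2)/16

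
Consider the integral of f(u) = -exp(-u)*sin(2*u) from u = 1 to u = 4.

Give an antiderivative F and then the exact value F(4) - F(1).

Antiderivative: F(u) = (sin(2*u) + 2*cos(2*u))*exp(-u)/5; value = -exp(-1)*sin(2)/5 + 2*exp(-4)*cos(8)/5 + exp(-4)*sin(8)/5 - 2*exp(-1)*cos(2)/5

A candidate is checked by its d/du: the result must match f(u).
F(u) = (sin(2*u) + 2*cos(2*u))*exp(-u)/5 is an antiderivative of f.
Check: d/du[(sin(2*u) + 2*cos(2*u))*exp(-u)/5] = -exp(-u)*sin(2*u) = f(u).
F(4) = 2*exp(-4)*cos(8)/5 + exp(-4)*sin(8)/5; F(1) = 2*exp(-1)*cos(2)/5 + exp(-1)*sin(2)/5.
Integral = F(4) - F(1) = -exp(-1)*sin(2)/5 + 2*exp(-4)*cos(8)/5 + exp(-4)*sin(8)/5 - 2*exp(-1)*cos(2)/5.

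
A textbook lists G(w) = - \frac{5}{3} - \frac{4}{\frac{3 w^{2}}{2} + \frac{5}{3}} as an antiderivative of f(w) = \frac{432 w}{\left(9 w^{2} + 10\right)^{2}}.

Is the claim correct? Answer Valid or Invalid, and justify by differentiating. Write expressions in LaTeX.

d/dw[G] = \frac{432 w}{81 w^{4} + 180 w^{2} + 100}
This equals f(w) exactly, so the claim holds.

Valid - differentiating G returns exactly f.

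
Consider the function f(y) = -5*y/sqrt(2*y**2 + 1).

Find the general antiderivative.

F(y) = -5*sqrt(2*y**2 + 1)/2 + C

The substitution u = 2*y**2 + 1 works: f is exactly (dF/du)*(du/dy) for that inner function.
Check: d/dy[-5*sqrt(2*y**2 + 1)/2] = -5*y/sqrt(2*y**2 + 1) = f(y).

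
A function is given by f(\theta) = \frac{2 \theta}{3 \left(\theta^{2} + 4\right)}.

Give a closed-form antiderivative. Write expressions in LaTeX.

f matches the chain-rule pattern g'(h)*h' with inner function h(\theta) = \theta^{2} + 4; substituting u = h(\theta) collapses the integral.
Check: d/d\theta[\frac{\log{\left(\theta^{2} + 4 \right)}}{3}] = \frac{2 \theta}{3 \theta^{2} + 12}, which equals f(\theta).

An antiderivative is F(\theta) = \frac{\log{\left(\theta^{2} + 4 \right)}}{3}.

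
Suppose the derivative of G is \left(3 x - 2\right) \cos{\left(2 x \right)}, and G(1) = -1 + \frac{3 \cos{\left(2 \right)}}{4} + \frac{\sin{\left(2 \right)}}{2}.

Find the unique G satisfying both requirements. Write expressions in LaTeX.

For G(x) to be correct, d/dx[G] must agree with the stated G'(x) identically.
A general antiderivative is \frac{3 x \sin{\left(2 x \right)}}{2} - \sin{\left(2 x \right)} + \frac{3 \cos{\left(2 x \right)}}{4} + C.
The condition gives C = -1 + \frac{3 \cos{\left(2 \right)}}{4} + \frac{\sin{\left(2 \right)}}{2} - (\frac{3 \cos{\left(2 \right)}}{4} + \frac{\sin{\left(2 \right)}}{2}) = -1.
So G(x) = \frac{3 x \sin{\left(2 x \right)}}{2} - \sin{\left(2 x \right)} + \frac{3 \cos{\left(2 x \right)}}{4} - 1.
Check: d/dx[\frac{3 x \sin{\left(2 x \right)}}{2} - \sin{\left(2 x \right)} + \frac{3 \cos{\left(2 x \right)}}{4} - 1] = 3 x \cos{\left(2 x \right)} - 2 \cos{\left(2 x \right)}, which equals G'(x).

G(x) = \frac{3 x \sin{\left(2 x \right)}}{2} - \sin{\left(2 x \right)} + \frac{3 \cos{\left(2 x \right)}}{4} - 1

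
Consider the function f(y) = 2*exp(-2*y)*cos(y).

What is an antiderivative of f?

An antiderivative is F(y) = 2*exp(-2*y)*sin(y)/5 - 4*exp(-2*y)*cos(y)/5.

An antiderivative F(y) passes only if d/dy[F] lands on f(y) exactly.
Check: d/dy[2*exp(-2*y)*sin(y)/5 - 4*exp(-2*y)*cos(y)/5] = 2*exp(-2*y)*cos(y) = f(y).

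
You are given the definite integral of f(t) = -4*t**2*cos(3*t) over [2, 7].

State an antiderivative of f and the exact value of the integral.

A first test for any F(t): its t-derivative must equal f(t) identically.
F(t) = -4*t**2*sin(3*t)/3 - 8*t*cos(3*t)/9 + 8*sin(3*t)/27 is an antiderivative of f.
Check: d/dt[-4*t**2*sin(3*t)/3 - 8*t*cos(3*t)/9 + 8*sin(3*t)/27] = -4*t**2*cos(3*t) = f(t).
F(7) = -1756*sin(21)/27 - 56*cos(21)/9; F(2) = -16*cos(6)/9 - 136*sin(6)/27.
Integral = F(7) - F(2) = -1756*sin(21)/27 + 136*sin(6)/27 + 16*cos(6)/9 - 56*cos(21)/9.

Antiderivative: F(t) = -4*t**2*sin(3*t)/3 - 8*t*cos(3*t)/9 + 8*sin(3*t)/27; value = -1756*sin(21)/27 + 136*sin(6)/27 + 16*cos(6)/9 - 56*cos(21)/9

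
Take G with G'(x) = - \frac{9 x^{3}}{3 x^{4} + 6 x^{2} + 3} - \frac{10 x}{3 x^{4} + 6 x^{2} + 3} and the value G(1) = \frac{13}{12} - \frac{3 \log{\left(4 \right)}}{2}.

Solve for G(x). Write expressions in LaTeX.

G(x) = - \frac{9 x^{2} \log{\left(2 x^{2} + 2 \right)} - 6 x^{2} + 9 \log{\left(2 x^{2} + 2 \right)} - 7}{6 \left(x^{2} + 1\right)}

The integrand splits into summands that can be handled one at a time.
A general antiderivative is - \frac{3 \log{\left(2 x^{2} + 2 \right)}}{2} + \frac{1}{3 \left(2 x^{2} + 2\right)} + C.
The condition gives C = \frac{13}{12} - \frac{3 \log{\left(4 \right)}}{2} - (\frac{1}{12} - \frac{3 \log{\left(4 \right)}}{2}) = 1.
So G(x) = - \frac{9 x^{2} \log{\left(2 x^{2} + 2 \right)} - 6 x^{2} + 9 \log{\left(2 x^{2} + 2 \right)} - 7}{6 \left(x^{2} + 1\right)}.
Check: d/dx[- \frac{9 x^{2} \log{\left(2 x^{2} + 2 \right)} - 6 x^{2} + 9 \log{\left(2 x^{2} + 2 \right)} - 7}{6 \left(x^{2} + 1\right)}] = \frac{- 9 x^{3} - 10 x}{3 x^{4} + 6 x^{2} + 3}, which equals G'(x).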